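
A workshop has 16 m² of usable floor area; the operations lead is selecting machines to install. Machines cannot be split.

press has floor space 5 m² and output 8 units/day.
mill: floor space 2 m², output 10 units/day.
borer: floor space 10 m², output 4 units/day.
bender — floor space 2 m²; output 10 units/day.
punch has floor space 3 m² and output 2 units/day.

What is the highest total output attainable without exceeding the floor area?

30

Take press, mill, bender, and punch: floor space 5 + 2 + 2 + 3 = 12 ≤ 16, output 8 + 10 + 10 + 2 = 30.
No other feasible combination does better.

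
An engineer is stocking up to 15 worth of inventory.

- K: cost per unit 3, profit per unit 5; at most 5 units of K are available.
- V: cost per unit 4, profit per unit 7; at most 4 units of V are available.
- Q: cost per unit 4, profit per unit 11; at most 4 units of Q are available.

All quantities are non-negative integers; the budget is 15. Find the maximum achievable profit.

38

Take 1×K and 3×Q: cost 15 ≤ 15, profit 1·5 + 3·11 = 38.
No other integer combination yields more.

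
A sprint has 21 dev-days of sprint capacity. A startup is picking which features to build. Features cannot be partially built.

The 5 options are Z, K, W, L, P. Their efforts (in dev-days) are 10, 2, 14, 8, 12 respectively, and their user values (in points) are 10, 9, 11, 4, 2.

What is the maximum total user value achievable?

23

This is an integer program with binary decision variables.
Z + K + L: effort 10 + 2 + 8 = 20 ≤ 21, user value 10 + 9 + 4 = 23.
K + W: effort 2 + 14 = 16 ≤ 21, user value 9 + 11 = 20.
Z + K: effort 10 + 2 = 12 ≤ 21, user value 10 + 9 = 19.
Best is Z, K, and L with total user value 23.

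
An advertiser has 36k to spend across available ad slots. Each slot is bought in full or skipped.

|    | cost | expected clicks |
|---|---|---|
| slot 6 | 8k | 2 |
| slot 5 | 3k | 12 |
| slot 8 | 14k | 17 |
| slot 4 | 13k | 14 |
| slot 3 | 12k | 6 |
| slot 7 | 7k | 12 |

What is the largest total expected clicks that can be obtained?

47

Allowing fractional choices, the relaxed optimum would be about 53.9, but ad slots are indivisible.
slot 5 + slot 8 + slot 3 + slot 7: cost 3 + 14 + 12 + 7 = 36 ≤ 36, expected clicks 12 + 17 + 6 + 12 = 47.
slot 5 + slot 4 + slot 3 + slot 7: cost 3 + 13 + 12 + 7 = 35 ≤ 36, expected clicks 12 + 14 + 6 + 12 = 44.
slot 5 + slot 8 + slot 4: cost 3 + 14 + 13 = 30 ≤ 36, expected clicks 12 + 17 + 14 = 43.
Best is slot 5, slot 8, slot 3, and slot 7 with total expected clicks 47.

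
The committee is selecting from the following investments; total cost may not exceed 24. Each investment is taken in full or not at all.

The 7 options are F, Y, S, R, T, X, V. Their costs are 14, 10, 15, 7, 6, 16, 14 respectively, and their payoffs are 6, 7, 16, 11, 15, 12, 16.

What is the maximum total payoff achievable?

Take Y, R, and T: cost 10 + 7 + 6 = 23 ≤ 24, payoff 7 + 11 + 15 = 33.
No other feasible combination does better.

33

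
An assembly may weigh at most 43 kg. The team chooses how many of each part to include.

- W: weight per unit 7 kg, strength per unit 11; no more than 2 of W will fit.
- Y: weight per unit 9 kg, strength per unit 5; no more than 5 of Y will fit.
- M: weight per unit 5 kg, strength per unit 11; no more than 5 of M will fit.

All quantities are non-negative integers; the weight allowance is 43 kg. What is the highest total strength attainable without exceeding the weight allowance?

This is a bounded integer knapsack.
M has the best ratio (11/5); taking only M gives at most 5×11 = 55 (stopped by the supply cap of 5).
Mixing does better — 2×W and 5×M: weight 39 ≤ 43, strength 2·11 + 5·11 = 77.

77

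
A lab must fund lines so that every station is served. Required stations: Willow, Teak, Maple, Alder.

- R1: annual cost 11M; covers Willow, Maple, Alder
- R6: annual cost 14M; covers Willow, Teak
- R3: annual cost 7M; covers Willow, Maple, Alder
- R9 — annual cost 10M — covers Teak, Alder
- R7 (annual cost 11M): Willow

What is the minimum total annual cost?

Choose R3 and R9: together they cover Willow, Teak, Maple, Alder — every station.
Total annual cost: 7 + 10 = 17.
No cover costs less than 17.

17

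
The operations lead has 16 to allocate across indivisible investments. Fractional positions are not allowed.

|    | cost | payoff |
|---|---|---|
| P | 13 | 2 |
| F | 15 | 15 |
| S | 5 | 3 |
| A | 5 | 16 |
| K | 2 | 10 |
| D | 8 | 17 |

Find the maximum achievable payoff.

Allowing fractional choices, the relaxed optimum would be about 44.0, but investments are indivisible.
S + K + D: cost 5 + 2 + 8 = 15 ≤ 16, payoff 3 + 10 + 17 = 30.
A + K + D: cost 5 + 2 + 8 = 15 ≤ 16, payoff 16 + 10 + 17 = 43.
A + D: cost 5 + 8 = 13 ≤ 16, payoff 16 + 17 = 33.
Best is A, K, and D with total payoff 43.

43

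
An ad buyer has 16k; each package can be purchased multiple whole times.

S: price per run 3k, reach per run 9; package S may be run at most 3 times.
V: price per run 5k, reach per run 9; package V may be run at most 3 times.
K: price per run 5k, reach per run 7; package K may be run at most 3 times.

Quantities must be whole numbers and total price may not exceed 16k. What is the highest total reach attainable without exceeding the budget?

36

2×S and 2×V: price 16 ≤ 16, reach 2·9 + 2·9 = 36.
3×S and 1×V: price 14 ≤ 16, reach 3·9 + 1·9 = 36.
Best is 36.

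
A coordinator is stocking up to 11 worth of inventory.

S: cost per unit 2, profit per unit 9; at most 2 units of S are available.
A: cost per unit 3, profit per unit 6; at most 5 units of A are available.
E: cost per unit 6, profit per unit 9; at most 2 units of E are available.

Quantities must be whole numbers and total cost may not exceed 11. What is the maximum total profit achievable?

This is a bounded integer knapsack.
S has the best ratio (9/2); taking only S gives at most 2×9 = 18 (stopped by the supply cap of 2).
Mixing does better — 2×S and 2×A: cost 10 ≤ 11, profit 2·9 + 2·6 = 30.

30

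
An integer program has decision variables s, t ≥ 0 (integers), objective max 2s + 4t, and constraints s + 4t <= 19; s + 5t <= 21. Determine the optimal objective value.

(s,t)=(19,0) is feasible, giving 38.
(s,t)=(18,0) is feasible, giving 36.
The best lattice point is (19,0), giving 38.

38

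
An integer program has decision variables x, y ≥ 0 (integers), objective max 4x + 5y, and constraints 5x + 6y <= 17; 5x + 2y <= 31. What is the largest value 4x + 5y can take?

14

(x,y)=(1,2): 5·1+6·2=17≤17, 5·1+2·2=9≤31, objective 14.
(x,y)=(2,1): 5·2+6·1=16≤17, 5·2+2·1=12≤31, objective 13.
(x,y)=(0,2): 5·0+6·2=12≤17, 5·0+2·2=4≤31, objective 10.
(x,y)=(1,1): 5·1+6·1=11≤17, 5·1+2·1=7≤31, objective 9.
The best lattice point is (1,2), giving 14.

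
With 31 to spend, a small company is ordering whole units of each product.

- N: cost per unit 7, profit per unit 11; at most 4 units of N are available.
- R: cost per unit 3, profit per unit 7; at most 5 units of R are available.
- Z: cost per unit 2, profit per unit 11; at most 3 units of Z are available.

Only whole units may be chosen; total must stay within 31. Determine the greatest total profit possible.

79

2×N, 3×R, and 3×Z: cost 29 ≤ 31, profit 2·11 + 3·7 + 3·11 = 76.
1×N, 5×R, and 3×Z: cost 28 ≤ 31, profit 1·11 + 5·7 + 3·11 = 79.
Best is 79.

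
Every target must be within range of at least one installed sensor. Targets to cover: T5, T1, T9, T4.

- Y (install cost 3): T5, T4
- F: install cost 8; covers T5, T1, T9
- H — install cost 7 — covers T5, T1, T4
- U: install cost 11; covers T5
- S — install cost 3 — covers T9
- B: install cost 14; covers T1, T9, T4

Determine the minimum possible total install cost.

10

This is a weighted set-cover instance.
Choose H and S: together they cover T5, T1, T9, T4 — every target.
Total install cost: 7 + 3 = 10.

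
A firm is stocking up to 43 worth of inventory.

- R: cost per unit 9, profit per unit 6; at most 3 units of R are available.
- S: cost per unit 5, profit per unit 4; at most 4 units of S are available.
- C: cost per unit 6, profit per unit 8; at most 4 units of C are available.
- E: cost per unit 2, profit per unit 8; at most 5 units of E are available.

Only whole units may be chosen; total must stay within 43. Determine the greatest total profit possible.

This is a bounded integer knapsack.
1×R, 4×C, and 5×E: cost 43 ≤ 43, profit 1·6 + 4·8 + 5·8 = 78.
1×S, 4×C, and 5×E: cost 39 ≤ 43, profit 1·4 + 4·8 + 5·8 = 76.
Best is 78.

78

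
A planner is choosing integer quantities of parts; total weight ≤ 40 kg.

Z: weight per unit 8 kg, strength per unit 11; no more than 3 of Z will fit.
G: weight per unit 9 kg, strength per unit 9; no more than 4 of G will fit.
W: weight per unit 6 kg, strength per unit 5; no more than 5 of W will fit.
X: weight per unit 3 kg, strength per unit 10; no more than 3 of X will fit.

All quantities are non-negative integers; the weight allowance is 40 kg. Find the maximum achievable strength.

68

This is a bounded integer knapsack.
X has the best ratio (10/3); taking only X gives at most 3×10 = 30 (stopped by the supply cap of 3).
Mixing does better — 3×Z, 1×W, and 3×X: weight 39 ≤ 40, strength 3·11 + 1·5 + 3·10 = 68.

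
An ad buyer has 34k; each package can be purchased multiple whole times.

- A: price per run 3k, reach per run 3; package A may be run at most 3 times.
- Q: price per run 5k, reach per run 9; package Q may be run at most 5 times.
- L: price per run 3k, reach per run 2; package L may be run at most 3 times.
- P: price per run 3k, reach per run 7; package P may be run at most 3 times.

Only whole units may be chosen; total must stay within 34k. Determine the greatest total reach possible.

66

This is a bounded integer knapsack.
Take 5×Q and 3×P: price 34 ≤ 34, reach 5·9 + 3·7 = 66.
P has the best ratio (7/3) and is taken to its limit of 3; remaining capacity is filled optimally with the others.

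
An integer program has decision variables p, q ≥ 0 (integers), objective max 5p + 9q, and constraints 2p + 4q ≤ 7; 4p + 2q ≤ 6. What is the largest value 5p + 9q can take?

(p,q)=(1,1): 2·1+4·1=6≤7, 4·1+2·1=6≤6, objective 14.
(p,q)=(0,1): 2·0+4·1=4≤7, 4·0+2·1=2≤6, objective 9.
(p,q)=(1,0): 2·1+4·0=2≤7, 4·1+2·0=4≤6, objective 5.
No feasible integer point exceeds 14.

14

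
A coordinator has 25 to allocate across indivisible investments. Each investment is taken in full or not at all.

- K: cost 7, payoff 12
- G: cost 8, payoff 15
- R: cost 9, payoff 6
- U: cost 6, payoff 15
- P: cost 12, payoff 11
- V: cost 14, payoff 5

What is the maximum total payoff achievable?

42

K + U + P: cost 7 + 6 + 12 = 25 ≤ 25, payoff 12 + 15 + 11 = 38.
K + G + U: cost 7 + 8 + 6 = 21 ≤ 25, payoff 12 + 15 + 15 = 42.
Best is K, G, and U with total payoff 42.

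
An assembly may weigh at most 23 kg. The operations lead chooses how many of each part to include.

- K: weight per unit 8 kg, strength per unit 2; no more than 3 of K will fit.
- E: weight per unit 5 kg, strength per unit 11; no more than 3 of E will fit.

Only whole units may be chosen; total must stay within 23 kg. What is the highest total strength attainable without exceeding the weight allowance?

35

3×E: weight 15 ≤ 23, strength 3·11 = 33.
1×K and 3×E: weight 23 ≤ 23, strength 1·2 + 3·11 = 35.
Best is 35.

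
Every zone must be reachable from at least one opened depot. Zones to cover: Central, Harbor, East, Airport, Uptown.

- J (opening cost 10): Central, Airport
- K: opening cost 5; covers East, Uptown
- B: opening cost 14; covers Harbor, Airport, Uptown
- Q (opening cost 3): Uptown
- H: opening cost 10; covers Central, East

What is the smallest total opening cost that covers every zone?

This is a weighted set-cover instance.
The greedy cost-per-new-zone heuristic would pick K, J, and B for 29, but a cheaper cover exists.
Choose B and H: together they cover Central, Harbor, East, Airport, Uptown — every zone.
Total opening cost: 14 + 10 = 24.
No cover costs less than 24.

24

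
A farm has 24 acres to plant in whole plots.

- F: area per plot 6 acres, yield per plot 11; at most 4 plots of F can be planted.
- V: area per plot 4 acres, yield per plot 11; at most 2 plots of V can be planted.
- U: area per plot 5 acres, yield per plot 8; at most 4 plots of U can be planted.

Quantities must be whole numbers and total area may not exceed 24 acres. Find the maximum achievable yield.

49

V has the best ratio (11/4); taking only V gives at most 2×11 = 22 (stopped by the supply cap of 2).
Mixing does better — 1×F, 2×V, and 2×U: area 24 ≤ 24, yield 1·11 + 2·11 + 2·8 = 49.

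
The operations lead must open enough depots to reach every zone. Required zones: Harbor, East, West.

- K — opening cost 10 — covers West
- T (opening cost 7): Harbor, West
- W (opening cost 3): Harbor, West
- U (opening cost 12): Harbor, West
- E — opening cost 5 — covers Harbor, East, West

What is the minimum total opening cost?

This is an integer covering problem.
The greedy cost-per-new-zone heuristic would pick W and E for 8, but a cheaper cover exists.
E alone covers Harbor, East, West — every zone.
Total opening cost: 5.
No cover costs less than 5.

5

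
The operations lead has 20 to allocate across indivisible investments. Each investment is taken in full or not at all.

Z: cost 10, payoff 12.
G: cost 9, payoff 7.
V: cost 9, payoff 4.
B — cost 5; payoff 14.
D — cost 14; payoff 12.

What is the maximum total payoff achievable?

26

Z + B: cost 10 + 5 = 15 ≤ 20, payoff 12 + 14 = 26.
B + D: cost 5 + 14 = 19 ≤ 20, payoff 14 + 12 = 26.
G + B: cost 9 + 5 = 14 ≤ 20, payoff 7 + 14 = 21.
The maximum payoff is 26; one optimal choice is Z and B.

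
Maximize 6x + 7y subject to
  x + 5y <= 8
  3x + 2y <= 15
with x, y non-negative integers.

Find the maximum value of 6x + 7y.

Relaxing integrality, the LP optimum is 32.08 at (x,y) = (4.54, 0.692), which is not an integer point.
(x,y)=(5,0): 1·5+5·0=5≤8, 3·5+2·0=15≤15, objective 30.
(x,y)=(3,1): 1·3+5·1=8≤8, 3·3+2·1=11≤15, objective 25.
The best lattice point is (5,0), giving 30.

30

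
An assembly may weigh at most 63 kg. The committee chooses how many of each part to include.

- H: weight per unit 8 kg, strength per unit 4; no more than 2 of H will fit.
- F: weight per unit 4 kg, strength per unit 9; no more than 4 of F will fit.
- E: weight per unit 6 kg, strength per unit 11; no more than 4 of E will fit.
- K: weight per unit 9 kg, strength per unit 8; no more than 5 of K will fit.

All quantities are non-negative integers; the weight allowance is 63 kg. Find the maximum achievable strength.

Take 4×F, 4×E, and 2×K: weight 58 ≤ 63, strength 4·9 + 4·11 + 2·8 = 96.
F has the best ratio (9/4) and is taken to its limit of 4; remaining capacity is filled optimally with the others.

96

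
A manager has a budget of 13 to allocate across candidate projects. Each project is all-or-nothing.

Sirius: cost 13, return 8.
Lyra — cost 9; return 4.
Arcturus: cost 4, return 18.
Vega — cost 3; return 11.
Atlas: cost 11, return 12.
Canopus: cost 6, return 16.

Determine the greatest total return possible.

45

Arcturus + Vega + Canopus: cost 4 + 3 + 6 = 13 ≤ 13, return 18 + 11 + 16 = 45.
Arcturus + Canopus: cost 4 + 6 = 10 ≤ 13, return 18 + 16 = 34.
Best is Arcturus, Vega, and Canopus with total return 45.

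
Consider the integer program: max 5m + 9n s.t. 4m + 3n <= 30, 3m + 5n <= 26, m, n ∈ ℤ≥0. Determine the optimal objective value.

46

Relaxing integrality, the LP optimum is 46.80 at (m,n) = (0, 5.2), which is not an integer point.
(m,n)=(2,4) is feasible, giving 46.
(m,n)=(0,5) is feasible, giving 45.
(m,n)=(3,3) is feasible, giving 42.
(m,n)=(1,4) is feasible, giving 41.
Maximum is 46 at (m,n)=(2,4).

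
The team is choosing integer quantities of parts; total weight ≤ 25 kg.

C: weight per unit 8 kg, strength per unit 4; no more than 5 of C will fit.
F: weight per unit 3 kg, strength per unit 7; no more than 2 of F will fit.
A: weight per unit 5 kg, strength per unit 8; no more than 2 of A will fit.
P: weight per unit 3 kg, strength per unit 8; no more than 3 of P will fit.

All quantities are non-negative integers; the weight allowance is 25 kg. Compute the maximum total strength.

1×F, 2×A, and 3×P: weight 22 ≤ 25, strength 1·7 + 2·8 + 3·8 = 47.
2×F, 2×A, and 3×P: weight 25 ≤ 25, strength 2·7 + 2·8 + 3·8 = 54.
Best is 54.

54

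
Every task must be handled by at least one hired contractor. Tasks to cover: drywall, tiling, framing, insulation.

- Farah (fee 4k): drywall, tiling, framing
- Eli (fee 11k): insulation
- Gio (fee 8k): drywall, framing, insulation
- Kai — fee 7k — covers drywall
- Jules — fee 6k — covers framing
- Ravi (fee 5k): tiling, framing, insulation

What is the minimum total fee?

9

This is a weighted set-cover instance.
Choose Farah and Ravi: together they cover drywall, tiling, framing, insulation — every task.
Total fee: 4 + 5 = 9.
No cover costs less than 9.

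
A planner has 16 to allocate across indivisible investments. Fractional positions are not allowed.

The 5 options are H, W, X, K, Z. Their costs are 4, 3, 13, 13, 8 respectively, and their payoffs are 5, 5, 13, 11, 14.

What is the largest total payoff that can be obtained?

This is a 0-1 knapsack instance.
Allowing fractional choices, the relaxed optimum would be about 25.0, but investments are indivisible.
H + Z: cost 4 + 8 = 12 ≤ 16, payoff 5 + 14 = 19.
H + W + Z: cost 4 + 3 + 8 = 15 ≤ 16, payoff 5 + 5 + 14 = 24.
W + Z: cost 3 + 8 = 11 ≤ 16, payoff 5 + 14 = 19.
Best is H, W, and Z with total payoff 24.

24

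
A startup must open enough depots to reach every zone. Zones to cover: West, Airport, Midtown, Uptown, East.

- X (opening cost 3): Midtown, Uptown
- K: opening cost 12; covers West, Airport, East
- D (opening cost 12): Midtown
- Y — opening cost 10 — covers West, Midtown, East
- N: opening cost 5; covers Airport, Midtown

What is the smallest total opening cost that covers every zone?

Choose X and K: together they cover West, Airport, Midtown, Uptown, East — every zone.
Total opening cost: 3 + 12 = 15.
No cover costs less than 15.

15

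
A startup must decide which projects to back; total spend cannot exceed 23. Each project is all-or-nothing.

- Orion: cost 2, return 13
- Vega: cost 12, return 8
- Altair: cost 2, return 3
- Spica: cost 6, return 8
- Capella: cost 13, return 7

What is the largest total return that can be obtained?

32

This is an integer program with binary decision variables.
Orion + Altair + Spica + Capella: cost 2 + 2 + 6 + 13 = 23 ≤ 23, return 13 + 3 + 8 + 7 = 31.
Orion + Vega + Spica: cost 2 + 12 + 6 = 20 ≤ 23, return 13 + 8 + 8 = 29.
Orion + Vega + Altair + Spica: cost 2 + 12 + 2 + 6 = 22 ≤ 23, return 13 + 8 + 3 + 8 = 32.
Best is Orion, Vega, Altair, and Spica with total return 32.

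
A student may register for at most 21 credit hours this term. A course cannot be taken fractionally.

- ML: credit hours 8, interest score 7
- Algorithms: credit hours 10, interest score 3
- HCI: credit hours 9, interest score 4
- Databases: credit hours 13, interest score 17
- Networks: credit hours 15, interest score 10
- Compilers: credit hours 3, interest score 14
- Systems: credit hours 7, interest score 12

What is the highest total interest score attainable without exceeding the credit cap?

33

Take ML, Compilers, and Systems: credit hours 8 + 3 + 7 = 18 ≤ 21, interest score 7 + 14 + 12 = 33.
No other feasible combination does better.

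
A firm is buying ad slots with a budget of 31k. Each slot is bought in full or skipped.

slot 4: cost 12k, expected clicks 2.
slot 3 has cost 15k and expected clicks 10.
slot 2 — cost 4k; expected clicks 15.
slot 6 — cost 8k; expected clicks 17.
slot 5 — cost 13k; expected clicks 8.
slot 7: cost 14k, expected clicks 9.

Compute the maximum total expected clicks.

42

This is a 0-1 knapsack instance.
slot 2 + slot 6 + slot 7: cost 4 + 8 + 14 = 26 ≤ 31, expected clicks 15 + 17 + 9 = 41.
slot 2 + slot 6 + slot 5: cost 4 + 8 + 13 = 25 ≤ 31, expected clicks 15 + 17 + 8 = 40.
slot 3 + slot 2 + slot 6: cost 15 + 4 + 8 = 27 ≤ 31, expected clicks 10 + 15 + 17 = 42.
Best is slot 3, slot 2, and slot 6 with total expected clicks 42.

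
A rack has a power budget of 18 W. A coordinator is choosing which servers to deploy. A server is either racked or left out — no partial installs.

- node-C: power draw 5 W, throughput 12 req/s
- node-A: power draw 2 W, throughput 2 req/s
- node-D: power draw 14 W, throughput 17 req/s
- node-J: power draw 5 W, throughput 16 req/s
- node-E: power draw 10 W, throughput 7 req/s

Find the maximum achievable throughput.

This is an integer program with binary decision variables.
Allowing fractional choices, the relaxed optimum would be about 37.7, but servers are indivisible.
node-A + node-J + node-E: power draw 2 + 5 + 10 = 17 ≤ 18, throughput 2 + 16 + 7 = 25.
node-C + node-J: power draw 5 + 5 = 10 ≤ 18, throughput 12 + 16 = 28.
node-C + node-A + node-J: power draw 5 + 2 + 5 = 12 ≤ 18, throughput 12 + 2 + 16 = 30.
Best is node-C, node-A, and node-J with total throughput 30.

30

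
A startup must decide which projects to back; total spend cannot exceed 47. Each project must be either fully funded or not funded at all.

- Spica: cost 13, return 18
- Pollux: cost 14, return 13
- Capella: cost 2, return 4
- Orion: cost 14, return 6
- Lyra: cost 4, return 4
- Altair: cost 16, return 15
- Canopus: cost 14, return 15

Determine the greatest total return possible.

54

Treat it as a binary knapsack problem.
Spica + Capella + Altair + Canopus: cost 13 + 2 + 16 + 14 = 45 ≤ 47, return 18 + 4 + 15 + 15 = 52.
Spica + Lyra + Altair + Canopus: cost 13 + 4 + 16 + 14 = 47 ≤ 47, return 18 + 4 + 15 + 15 = 52.
Spica + Pollux + Capella + Lyra + Canopus: cost 13 + 14 + 2 + 4 + 14 = 47 ≤ 47, return 18 + 13 + 4 + 4 + 15 = 54.
Best is Spica, Pollux, Capella, Lyra, and Canopus with total return 54.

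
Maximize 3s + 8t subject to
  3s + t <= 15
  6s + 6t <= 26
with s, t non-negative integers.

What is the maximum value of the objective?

32

Relaxing integrality, the LP optimum is 34.67 at (s,t) = (0, 4.33), which is not an integer point.
(s,t)=(0,4): 3·0+1·4=4≤15, 6·0+6·4=24≤26, objective 32.
(s,t)=(1,3): 3·1+1·3=6≤15, 6·1+6·3=24≤26, objective 27.
(s,t)=(0,3): 3·0+1·3=3≤15, 6·0+6·3=18≤26, objective 24.
Maximum is 32 at (s,t)=(0,4).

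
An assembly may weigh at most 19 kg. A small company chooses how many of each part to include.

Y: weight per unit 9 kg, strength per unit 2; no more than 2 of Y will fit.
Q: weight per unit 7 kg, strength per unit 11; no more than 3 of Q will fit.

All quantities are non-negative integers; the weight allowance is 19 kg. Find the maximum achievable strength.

Q has the best ratio (11/7); taking only Q gives at most 2×11 = 22 (stopped by the weight limit).
Optimal: 2×Q: weight 14 ≤ 19, strength 2·11 = 22.

22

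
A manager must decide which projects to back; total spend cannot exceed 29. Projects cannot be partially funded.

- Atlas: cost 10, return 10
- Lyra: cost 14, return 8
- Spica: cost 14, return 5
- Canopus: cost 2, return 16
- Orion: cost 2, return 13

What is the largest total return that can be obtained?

47

Allowing fractional choices, the relaxed optimum would be about 47.4, but projects are indivisible.
Atlas + Lyra + Canopus + Orion: cost 10 + 14 + 2 + 2 = 28 ≤ 29, return 10 + 8 + 16 + 13 = 47.
Atlas + Spica + Canopus + Orion: cost 10 + 14 + 2 + 2 = 28 ≤ 29, return 10 + 5 + 16 + 13 = 44.
Best is Atlas, Lyra, Canopus, and Orion with total return 47.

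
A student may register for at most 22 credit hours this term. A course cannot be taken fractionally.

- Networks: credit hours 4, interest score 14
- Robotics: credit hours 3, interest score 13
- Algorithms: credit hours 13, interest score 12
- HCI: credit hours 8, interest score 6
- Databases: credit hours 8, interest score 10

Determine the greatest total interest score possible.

Allowing fractional choices, the relaxed optimum would be about 43.5, but courses are indivisible.
Networks + Robotics + Databases: credit hours 4 + 3 + 8 = 15 ≤ 22, interest score 14 + 13 + 10 = 37.
Networks + Robotics + Algorithms: credit hours 4 + 3 + 13 = 20 ≤ 22, interest score 14 + 13 + 12 = 39.
Networks + Robotics + HCI: credit hours 4 + 3 + 8 = 15 ≤ 22, interest score 14 + 13 + 6 = 33.
Best is Networks, Robotics, and Algorithms with total interest score 39.

39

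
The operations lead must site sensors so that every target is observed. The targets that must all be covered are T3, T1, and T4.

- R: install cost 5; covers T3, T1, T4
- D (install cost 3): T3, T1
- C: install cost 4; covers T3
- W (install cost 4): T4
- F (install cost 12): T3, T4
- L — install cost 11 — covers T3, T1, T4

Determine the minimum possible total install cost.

5

R alone covers T3, T1, T4 — every target.
Total install cost: 5.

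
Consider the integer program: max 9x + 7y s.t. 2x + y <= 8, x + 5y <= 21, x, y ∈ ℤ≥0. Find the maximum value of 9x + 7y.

41

The continuous relaxation peaks at (2.11, 3.78) with value 45.44; rounding to a feasible lattice point costs some objective.
(x,y)=(3,2): 2·3+1·2=8≤8, 1·3+5·2=13≤21, objective 41.
(x,y)=(2,3): 2·2+1·3=7≤8, 1·2+5·3=17≤21, objective 39.
(x,y)=(1,4): 2·1+1·4=6≤8, 1·1+5·4=21≤21, objective 37.
No feasible integer point exceeds 41.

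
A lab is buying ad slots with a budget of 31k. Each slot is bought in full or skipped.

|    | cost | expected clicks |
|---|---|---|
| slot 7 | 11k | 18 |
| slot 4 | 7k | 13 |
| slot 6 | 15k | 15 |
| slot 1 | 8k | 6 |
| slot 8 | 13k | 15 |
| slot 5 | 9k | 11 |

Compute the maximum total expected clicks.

46

slot 7 + slot 4 + slot 8: cost 11 + 7 + 13 = 31 ≤ 31, expected clicks 18 + 13 + 15 = 46.
slot 7 + slot 4 + slot 5: cost 11 + 7 + 9 = 27 ≤ 31, expected clicks 18 + 13 + 11 = 42.
Best is slot 7, slot 4, and slot 8 with total expected clicks 46.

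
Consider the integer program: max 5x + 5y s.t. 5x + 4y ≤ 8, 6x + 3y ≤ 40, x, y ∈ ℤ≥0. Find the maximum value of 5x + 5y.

10

(x,y)=(0,2): 5·0+4·2=8≤8, 6·0+3·2=6≤40, objective 10.
(x,y)=(0,1): 5·0+4·1=4≤8, 6·0+3·1=3≤40, objective 5.
Maximum is 10 at (x,y)=(0,2).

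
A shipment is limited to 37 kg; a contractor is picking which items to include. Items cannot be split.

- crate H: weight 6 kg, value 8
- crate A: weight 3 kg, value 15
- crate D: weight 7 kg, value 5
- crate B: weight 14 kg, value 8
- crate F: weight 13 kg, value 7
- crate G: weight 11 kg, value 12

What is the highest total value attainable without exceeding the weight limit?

This is an integer program with binary decision variables.
Allowing fractional choices, the relaxed optimum would be about 45.7, but items are indivisible.
crate H + crate A + crate F + crate G: weight 6 + 3 + 13 + 11 = 33 ≤ 37, value 8 + 15 + 7 + 12 = 42.
crate H + crate A + crate B + crate G: weight 6 + 3 + 14 + 11 = 34 ≤ 37, value 8 + 15 + 8 + 12 = 43.
Best is crate H, crate A, crate B, and crate G with total value 43.

43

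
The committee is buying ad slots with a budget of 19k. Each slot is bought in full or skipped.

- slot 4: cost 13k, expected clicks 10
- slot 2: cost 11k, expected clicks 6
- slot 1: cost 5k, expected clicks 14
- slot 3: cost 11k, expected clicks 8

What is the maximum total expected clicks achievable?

24

Take slot 4 and slot 1: cost 13 + 5 = 18 ≤ 19, expected clicks 10 + 14 = 24.
No other feasible combination does better.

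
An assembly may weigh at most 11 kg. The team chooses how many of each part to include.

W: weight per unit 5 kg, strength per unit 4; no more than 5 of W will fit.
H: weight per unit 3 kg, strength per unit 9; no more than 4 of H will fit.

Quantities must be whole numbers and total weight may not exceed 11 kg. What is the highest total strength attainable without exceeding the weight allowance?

Take 3×H: weight 9 ≤ 11, strength 3·9 = 27.
No other integer combination yields more.

27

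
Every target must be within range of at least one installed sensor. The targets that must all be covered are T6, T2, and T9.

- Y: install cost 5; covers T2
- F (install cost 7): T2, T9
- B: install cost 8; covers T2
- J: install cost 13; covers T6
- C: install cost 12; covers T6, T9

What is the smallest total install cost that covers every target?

17

The greedy cost-per-new-target heuristic would pick F and C for 19, but a cheaper cover exists.
Choose Y and C: together they cover T6, T2, T9 — every target.
Total install cost: 5 + 12 = 17.
No cover costs less than 17.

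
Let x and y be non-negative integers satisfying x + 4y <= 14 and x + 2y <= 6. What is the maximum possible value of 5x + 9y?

30

(x,y)=(6,0): 1·6+4·0=6≤14, 1·6+2·0=6≤6, objective 30.
(x,y)=(5,0): 1·5+4·0=5≤14, 1·5+2·0=5≤6, objective 25.
The best lattice point is (6,0), giving 30.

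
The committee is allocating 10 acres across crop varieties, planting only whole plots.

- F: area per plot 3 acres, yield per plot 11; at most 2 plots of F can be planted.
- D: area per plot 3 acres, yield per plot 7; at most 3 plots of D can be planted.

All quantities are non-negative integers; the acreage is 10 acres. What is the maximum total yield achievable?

1×F and 2×D: area 9 ≤ 10, yield 1·11 + 2·7 = 25.
2×F and 1×D: area 9 ≤ 10, yield 2·11 + 1·7 = 29.
Best is 29.

29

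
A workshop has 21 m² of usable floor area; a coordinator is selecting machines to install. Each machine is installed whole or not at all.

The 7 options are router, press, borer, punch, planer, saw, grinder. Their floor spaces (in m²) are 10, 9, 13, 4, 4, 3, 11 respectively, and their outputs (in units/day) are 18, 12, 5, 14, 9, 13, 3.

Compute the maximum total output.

54

router + punch + planer + saw: floor space 10 + 4 + 4 + 3 = 21 ≤ 21, output 18 + 14 + 9 + 13 = 54.
press + punch + planer + saw: floor space 9 + 4 + 4 + 3 = 20 ≤ 21, output 12 + 14 + 9 + 13 = 48.
router + punch + saw: floor space 10 + 4 + 3 = 17 ≤ 21, output 18 + 14 + 13 = 45.
Best is router, punch, planer, and saw with total output 54.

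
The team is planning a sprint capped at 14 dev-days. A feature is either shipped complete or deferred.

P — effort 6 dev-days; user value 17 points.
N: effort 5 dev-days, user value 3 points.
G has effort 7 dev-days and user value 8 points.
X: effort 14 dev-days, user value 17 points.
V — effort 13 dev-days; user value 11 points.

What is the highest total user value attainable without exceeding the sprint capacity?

Allowing fractional choices, the relaxed optimum would be about 26.7, but features are indivisible.
P + N: effort 6 + 5 = 11 ≤ 14, user value 17 + 3 = 20.
P + G: effort 6 + 7 = 13 ≤ 14, user value 17 + 8 = 25.
Best is P and G with total user value 25.

25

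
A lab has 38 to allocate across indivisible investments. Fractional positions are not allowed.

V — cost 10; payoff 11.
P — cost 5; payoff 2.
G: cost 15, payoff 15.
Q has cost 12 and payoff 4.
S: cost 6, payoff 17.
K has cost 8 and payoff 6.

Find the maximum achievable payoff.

V + G + S: cost 10 + 15 + 6 = 31 ≤ 38, payoff 11 + 15 + 17 = 43.
V + P + G + S: cost 10 + 5 + 15 + 6 = 36 ≤ 38, payoff 11 + 2 + 15 + 17 = 45.
P + G + S + K: cost 5 + 15 + 6 + 8 = 34 ≤ 38, payoff 2 + 15 + 17 + 6 = 40.
Best is V, P, G, and S with total payoff 45.

45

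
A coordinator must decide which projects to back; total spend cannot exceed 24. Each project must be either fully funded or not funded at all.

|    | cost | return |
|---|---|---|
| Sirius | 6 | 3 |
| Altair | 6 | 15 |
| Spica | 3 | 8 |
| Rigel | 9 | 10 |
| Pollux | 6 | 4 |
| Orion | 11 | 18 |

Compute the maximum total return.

41

Take Altair, Spica, and Orion: cost 6 + 3 + 11 = 20 ≤ 24, return 15 + 8 + 18 = 41.
No other feasible combination does better.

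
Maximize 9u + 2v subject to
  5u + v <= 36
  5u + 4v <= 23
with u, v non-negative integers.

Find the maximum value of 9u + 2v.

(u,v)=(4,0): 5·4+1·0=20≤36, 5·4+4·0=20≤23, objective 36.
(u,v)=(3,1): 5·3+1·1=16≤36, 5·3+4·1=19≤23, objective 29.
The best lattice point is (4,0), giving 36.

36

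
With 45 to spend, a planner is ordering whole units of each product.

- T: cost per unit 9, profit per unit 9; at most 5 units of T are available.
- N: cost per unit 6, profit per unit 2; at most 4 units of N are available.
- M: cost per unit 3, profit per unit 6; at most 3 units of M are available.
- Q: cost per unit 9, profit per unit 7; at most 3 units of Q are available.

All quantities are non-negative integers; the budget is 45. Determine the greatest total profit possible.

M has the best ratio (6/3); taking only M gives at most 3×6 = 18 (stopped by the supply cap of 3).
Mixing does better — 4×T and 3×M: cost 45 ≤ 45, profit 4·9 + 3·6 = 54.

54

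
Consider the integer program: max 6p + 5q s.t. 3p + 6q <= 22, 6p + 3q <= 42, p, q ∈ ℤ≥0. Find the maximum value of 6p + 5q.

Relaxing integrality, the LP optimum is 42.44 at (p,q) = (6.89, 0.222), which is not an integer point.
(p,q)=(7,0): 3·7+6·0=21≤22, 6·7+3·0=42≤42, objective 42.
(p,q)=(6,0): 3·6+6·0=18≤22, 6·6+3·0=36≤42, objective 36.
(p,q)=(5,1): 3·5+6·1=21≤22, 6·5+3·1=33≤42, objective 35.
(p,q)=(5,0): 3·5+6·0=15≤22, 6·5+3·0=30≤42, objective 30.
The best lattice point is (7,0), giving 42.

42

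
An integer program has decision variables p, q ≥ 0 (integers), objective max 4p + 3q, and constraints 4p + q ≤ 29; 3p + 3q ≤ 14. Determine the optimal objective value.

The continuous relaxation peaks at (4.67, 0) with value 18.67; rounding to a feasible lattice point costs some objective.
(p,q)=(4,0): 4·4+1·0=16≤29, 3·4+3·0=12≤14, objective 16.
(p,q)=(3,1): 4·3+1·1=13≤29, 3·3+3·1=12≤14, objective 15.
(p,q)=(3,0): 4·3+1·0=12≤29, 3·3+3·0=9≤14, objective 12.
Maximum is 16 at (p,q)=(4,0).

16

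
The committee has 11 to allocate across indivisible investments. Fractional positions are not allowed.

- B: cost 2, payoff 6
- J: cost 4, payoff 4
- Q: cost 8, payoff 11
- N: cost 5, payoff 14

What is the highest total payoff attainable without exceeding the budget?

Allowing fractional choices, the relaxed optimum would be about 25.5, but investments are indivisible.
B + J + N: cost 2 + 4 + 5 = 11 ≤ 11, payoff 6 + 4 + 14 = 24.
B + N: cost 2 + 5 = 7 ≤ 11, payoff 6 + 14 = 20.
Best is B, J, and N with total payoff 24.

24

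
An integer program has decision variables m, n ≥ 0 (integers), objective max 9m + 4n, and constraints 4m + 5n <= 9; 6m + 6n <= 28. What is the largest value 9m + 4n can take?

(m,n)=(2,0): 4·2+5·0=8≤9, 6·2+6·0=12≤28, objective 18.
(m,n)=(1,1): 4·1+5·1=9≤9, 6·1+6·1=12≤28, objective 13.
(m,n)=(1,0): 4·1+5·0=4≤9, 6·1+6·0=6≤28, objective 9.
Maximum is 18 at (m,n)=(2,0).

18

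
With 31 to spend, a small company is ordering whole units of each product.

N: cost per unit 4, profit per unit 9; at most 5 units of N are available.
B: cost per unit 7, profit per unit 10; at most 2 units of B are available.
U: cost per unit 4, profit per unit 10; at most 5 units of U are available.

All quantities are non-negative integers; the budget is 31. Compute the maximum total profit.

This is a bounded integer knapsack.
2×N and 5×U: cost 28 ≤ 31, profit 2·9 + 5·10 = 68.
1×N, 1×B, and 5×U: cost 31 ≤ 31, profit 1·9 + 1·10 + 5·10 = 69.
Best is 69.

69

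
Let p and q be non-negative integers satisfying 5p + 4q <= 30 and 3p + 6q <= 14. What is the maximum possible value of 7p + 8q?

Relaxing integrality, the LP optimum is 32.67 at (p,q) = (4.67, 0), which is not an integer point.
(p,q)=(4,0): 5·4+4·0=20≤30, 3·4+6·0=12≤14, objective 28.
(p,q)=(3,0): 5·3+4·0=15≤30, 3·3+6·0=9≤14, objective 21.
Maximum is 28 at (p,q)=(4,0).

28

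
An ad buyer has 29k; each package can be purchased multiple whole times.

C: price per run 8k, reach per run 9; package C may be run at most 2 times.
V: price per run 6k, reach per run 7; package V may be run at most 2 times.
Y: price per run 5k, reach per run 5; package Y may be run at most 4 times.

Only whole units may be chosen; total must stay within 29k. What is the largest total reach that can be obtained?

32

Take 2×C and 2×V: price 28 ≤ 29, reach 2·9 + 2·7 = 32.
V has the best ratio (7/6) and is taken to its limit of 2; remaining capacity is filled optimally with the others.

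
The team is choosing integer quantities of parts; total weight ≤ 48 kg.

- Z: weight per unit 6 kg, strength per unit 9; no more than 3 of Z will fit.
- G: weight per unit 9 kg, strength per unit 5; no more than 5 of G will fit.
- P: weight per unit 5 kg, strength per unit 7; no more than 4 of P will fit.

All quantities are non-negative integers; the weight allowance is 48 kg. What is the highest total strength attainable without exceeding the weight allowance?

60

3×Z, 1×G, and 4×P: weight 47 ≤ 48, strength 3·9 + 1·5 + 4·7 = 60.
3×Z and 4×P: weight 38 ≤ 48, strength 3·9 + 4·7 = 55.
Best is 60.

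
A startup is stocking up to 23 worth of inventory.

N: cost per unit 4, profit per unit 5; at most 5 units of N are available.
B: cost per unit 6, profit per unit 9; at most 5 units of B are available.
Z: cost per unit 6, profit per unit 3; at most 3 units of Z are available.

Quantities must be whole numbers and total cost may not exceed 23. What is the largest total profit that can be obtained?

32

Take 1×N and 3×B: cost 22 ≤ 23, profit 1·5 + 3·9 = 32.
No other integer combination yields more.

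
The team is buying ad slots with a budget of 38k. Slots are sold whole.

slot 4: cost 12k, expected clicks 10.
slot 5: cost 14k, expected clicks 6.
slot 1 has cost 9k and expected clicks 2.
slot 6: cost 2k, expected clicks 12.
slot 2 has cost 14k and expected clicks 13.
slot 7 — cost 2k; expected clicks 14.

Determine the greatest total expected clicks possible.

Allowing fractional choices, the relaxed optimum would be about 52.4, but ad slots are indivisible.
slot 5 + slot 6 + slot 2 + slot 7: cost 14 + 2 + 14 + 2 = 32 ≤ 38, expected clicks 6 + 12 + 13 + 14 = 45.
slot 4 + slot 6 + slot 2 + slot 7: cost 12 + 2 + 14 + 2 = 30 ≤ 38, expected clicks 10 + 12 + 13 + 14 = 49.
Best is slot 4, slot 6, slot 2, and slot 7 with total expected clicks 49.

49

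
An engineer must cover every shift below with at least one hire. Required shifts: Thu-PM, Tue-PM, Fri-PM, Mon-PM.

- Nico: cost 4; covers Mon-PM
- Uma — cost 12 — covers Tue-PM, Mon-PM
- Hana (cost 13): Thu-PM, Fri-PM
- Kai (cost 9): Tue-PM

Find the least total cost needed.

25

Choose Uma and Hana: together they cover Thu-PM, Tue-PM, Fri-PM, Mon-PM — every shift.
Total cost: 12 + 13 = 25.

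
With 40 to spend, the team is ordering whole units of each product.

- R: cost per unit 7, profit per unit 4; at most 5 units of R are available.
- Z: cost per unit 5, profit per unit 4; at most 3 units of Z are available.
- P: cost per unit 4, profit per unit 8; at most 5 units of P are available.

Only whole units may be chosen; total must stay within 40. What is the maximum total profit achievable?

52

3×Z and 5×P: cost 35 ≤ 40, profit 3·4 + 5·8 = 52.
1×R, 2×Z, and 5×P: cost 37 ≤ 40, profit 1·4 + 2·4 + 5·8 = 52.
Best is 52.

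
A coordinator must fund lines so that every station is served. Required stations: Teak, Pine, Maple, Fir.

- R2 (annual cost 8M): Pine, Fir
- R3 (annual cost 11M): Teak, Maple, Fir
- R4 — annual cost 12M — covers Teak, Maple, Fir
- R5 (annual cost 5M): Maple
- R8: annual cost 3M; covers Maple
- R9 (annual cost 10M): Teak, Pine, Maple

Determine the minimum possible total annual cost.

18

The greedy cost-per-new-station heuristic would pick R8, R2, and R9 for 21, but a cheaper cover exists.
Choose R2 and R9: together they cover Teak, Pine, Maple, Fir — every station.
Total annual cost: 8 + 10 = 18.
No cover costs less than 18.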